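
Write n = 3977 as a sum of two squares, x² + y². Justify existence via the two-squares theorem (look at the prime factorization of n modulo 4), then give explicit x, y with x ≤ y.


Step 1: Factor n = 3977 = 41 · 97.
Step 2: Check the mod-4 condition on each prime factor: 41 ≡ 1 (mod 4), exponent 1; 97 ≡ 1 (mod 4), exponent 1.
All primes ≡ 3 (mod 4) appear to even exponent (or don't appear), so by the two-squares theorem n IS expressible as a sum of two squares.
Step 3: Build a representation. Here n = 41 · 97 is a product of primes ≡ 1 (mod 4). Each prime p ≡ 1 (mod 4) is itself a sum of two squares; find a² by testing p − a² for a perfect square:
  41: 41 − 1² = 40, 41 − 2² = 37, 41 − 3² = 32, 41 − 4² = 25 = 5² ⇒ 41 = 4² + 5².
  97: 97 − 1² = 96, 97 − 2² = 93, 97 − 3² = 88, 97 − 4² = 81 = 9² ⇒ 97 = 4² + 9².
  Combine using the Brahmagupta–Fibonacci identity (a² + b²)(c² + d²) = (ac − bd)² + (ad + bc)² = (ac + bd)² + (ad − bc)²:
  41 · 97 = 3977: from (4² + 5²)(4² + 9²), take (4·4 − 5·9, 4·9 + 5·4) = (16 − 45, 36 + 20) = (-29, 56); dropping signs (only squares matter) gives (29, 56); check 29² + 56² = 841 + 3136 = 3977 ✓.
Step 4: Order so x ≤ y and verify: 29² + 56² = 841 + 3136 = 3977 = n. ✓

n = 3977 = 29² + 56² (one valid representation with x ≤ y).


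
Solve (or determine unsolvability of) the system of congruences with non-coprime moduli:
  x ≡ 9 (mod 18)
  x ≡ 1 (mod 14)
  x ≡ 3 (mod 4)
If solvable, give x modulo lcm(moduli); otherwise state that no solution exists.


Moduli 18, 14, 4 are not pairwise coprime, so CRT works modulo lcm(m_i) when all pairwise compatibility conditions hold.
Pairwise compatibility: gcd(m_i, m_j) must divide a_i - a_j for every pair.
Merge one congruence at a time:
  Start: x ≡ 9 (mod 18).
  Combine with x ≡ 1 (mod 14): gcd(18, 14) = 2; 1 - 9 = -8, which IS divisible by 2, so compatible.
    Write x = 9 + 18·t and substitute into x ≡ 1 (mod 14): 18·t ≡ 1 − 9 = -8 (mod 14).
    Divide the congruence (and modulus) by g = 2: 9·t ≡ -4 (mod 7).
    Reduce coefficients mod 7: 2·t ≡ 3 (mod 7).
    The inverse of 2 mod 7 is 4 (since 2·4 = 8 = 1·7 + 1), so t ≡ 4·3 = 12 ≡ 5 (mod 7).
    Then x = 9 + 18·5 = 99, valid modulo lcm(18, 14) = 126: x ≡ 99 (mod 126).
  Combine with x ≡ 3 (mod 4): gcd(126, 4) = 2; 3 - 99 = -96, which IS divisible by 2, so compatible.
    Write x = 99 + 126·t and substitute into x ≡ 3 (mod 4): 126·t ≡ 3 − 99 = -96 (mod 4).
    Divide the congruence (and modulus) by g = 2: 63·t ≡ -48 (mod 2).
    Reduce coefficients mod 2: 1·t ≡ 0 (mod 2).
    So t ≡ 0 (mod 2).
    Then x = 99 + 126·0 = 99, valid modulo lcm(126, 4) = 252: x ≡ 99 (mod 252).
Verify: 99 mod 18 = 9, 99 mod 14 = 1, 99 mod 4 = 3.

x ≡ 99 (mod 252).


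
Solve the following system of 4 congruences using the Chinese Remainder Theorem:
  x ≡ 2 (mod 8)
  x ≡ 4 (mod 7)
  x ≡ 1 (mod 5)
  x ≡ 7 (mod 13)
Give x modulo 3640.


Product of moduli M = 8 · 7 · 5 · 13 = 3640.
Merge one congruence at a time:
  Start: x ≡ 2 (mod 8).
  Combine with x ≡ 4 (mod 7); new modulus lcm = 56.
    Write x = 2 + 8·t and substitute into x ≡ 4 (mod 7): 8·t ≡ 4 − 2 = 2 (mod 7).
    Reduce coefficients mod 7: 1·t ≡ 2 (mod 7).
    So t ≡ 2 (mod 7).
    Then x = 2 + 8·2 = 18, valid modulo lcm(8, 7) = 56: x ≡ 18 (mod 56).
  Combine with x ≡ 1 (mod 5); new modulus lcm = 280.
    Write x = 18 + 56·t and substitute into x ≡ 1 (mod 5): 56·t ≡ 1 − 18 = -17 (mod 5).
    Reduce coefficients mod 5: 1·t ≡ 3 (mod 5).
    So t ≡ 3 (mod 5).
    Then x = 18 + 56·3 = 186, valid modulo lcm(56, 5) = 280: x ≡ 186 (mod 280).
  Combine with x ≡ 7 (mod 13); new modulus lcm = 3640.
    Write x = 186 + 280·t and substitute into x ≡ 7 (mod 13): 280·t ≡ 7 − 186 = -179 (mod 13).
    Reduce coefficients mod 13: 7·t ≡ 3 (mod 13).
    The inverse of 7 mod 13 is 2 (since 7·2 = 14 = 1·13 + 1), so t ≡ 2·3 = 6 ≡ 6 (mod 13).
    Then x = 186 + 280·6 = 1866, valid modulo lcm(280, 13) = 3640: x ≡ 1866 (mod 3640).
Verify against each original: 1866 mod 8 = 2, 1866 mod 7 = 4, 1866 mod 5 = 1, 1866 mod 13 = 7.

x ≡ 1866 (mod 3640).


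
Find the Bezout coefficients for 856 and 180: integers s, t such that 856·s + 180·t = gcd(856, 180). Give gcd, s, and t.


Euclidean algorithm on (856, 180) — divide until remainder is 0:
  856 = 4 · 180 + 136
  180 = 1 · 136 + 44
  136 = 3 · 44 + 4
  44 = 11 · 4 + 0
gcd(856, 180) = 4.
Track Bezout coefficients alongside the remainders: start with r₀ = 856 = a·1 + b·0 (s = 1, t = 0) and r₁ = 180 = a·0 + b·1 (s = 0, t = 1); each new remainder r_{k+1} = r_{k-1} − q_k·r_k inherits s_{k+1} = s_{k-1} − q_k·s_k, t_{k+1} = t_{k-1} − q_k·t_k, so r_k = a·s_k + b·t_k at every step:
  q = 4: r = 136, s = 1 − 4·0 = 1, t = 0 − 4·1 = -4  (check: 856·1 + 180·(-4) = 136)
  q = 1: r = 44, s = 0 − 1·1 = -1, t = 1 − 1·(-4) = 5  (check: 856·(-1) + 180·5 = 44)
  q = 3: r = 4, s = 1 − 3·(-1) = 4, t = -4 − 3·5 = -19  (check: 856·4 + 180·(-19) = 4)
The row with r = 4 (the gcd) gives the Bezout coefficients s = 4, t = -19.
Result: 856 · (4) + 180 · (-19) = 4.

gcd(856, 180) = 4; s = 4, t = -19 (check: 856·4 + 180·(-19) = 4).


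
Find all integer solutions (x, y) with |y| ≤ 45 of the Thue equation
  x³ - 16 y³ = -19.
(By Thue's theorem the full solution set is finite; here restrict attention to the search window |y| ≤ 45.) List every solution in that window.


The equation is x³ - 16y³ = -19. For fixed y, x³ = 16·y³ − 19, so a solution requires the RHS to be a perfect cube.
Strategy: iterate y from -45 to 45, compute RHS = 16·y³ − 19, and check whether it is a (positive or negative) perfect cube.
Check small values of y:
  y = 0: RHS = -19 is not a perfect cube.
  y = 1: RHS = -3 is not a perfect cube.
  y = -1: RHS = -35 is not a perfect cube.
  y = 2: RHS = 109 is not a perfect cube.
  y = -2: RHS = -147 is not a perfect cube.
  y = 3: RHS = 413 is not a perfect cube.
  y = -3: RHS = -451 is not a perfect cube.
Continuing the search up to |y| = 45 finds no solutions either.
No (x, y) in the scanned range satisfies the equation.

No integer solutions with |y| ≤ 45.


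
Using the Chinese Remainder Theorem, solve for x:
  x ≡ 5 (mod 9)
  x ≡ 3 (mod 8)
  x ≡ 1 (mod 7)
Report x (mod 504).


Moduli 9, 8, 7 are pairwise coprime; by CRT there is a unique solution modulo M = 9 · 8 · 7 = 504.
Solve pairwise, accumulating the modulus:
  Start with x ≡ 5 (mod 9).
  Combine with x ≡ 3 (mod 8): since gcd(9, 8) = 1, we get a unique residue mod 72.
    Write x = 5 + 9·t and substitute into x ≡ 3 (mod 8): 9·t ≡ 3 − 5 = -2 (mod 8).
    Reduce coefficients mod 8: 1·t ≡ 6 (mod 8).
    So t ≡ 6 (mod 8).
    Then x = 5 + 9·6 = 59, valid modulo lcm(9, 8) = 72: x ≡ 59 (mod 72).
  Combine with x ≡ 1 (mod 7): since gcd(72, 7) = 1, we get a unique residue mod 504.
    Write x = 59 + 72·t and substitute into x ≡ 1 (mod 7): 72·t ≡ 1 − 59 = -58 (mod 7).
    Reduce coefficients mod 7: 2·t ≡ 5 (mod 7).
    The inverse of 2 mod 7 is 4 (since 2·4 = 8 = 1·7 + 1), so t ≡ 4·5 = 20 ≡ 6 (mod 7).
    Then x = 59 + 72·6 = 491, valid modulo lcm(72, 7) = 504: x ≡ 491 (mod 504).
Verify: 491 mod 9 = 5 ✓, 491 mod 8 = 3 ✓, 491 mod 7 = 1 ✓.

x ≡ 491 (mod 504).


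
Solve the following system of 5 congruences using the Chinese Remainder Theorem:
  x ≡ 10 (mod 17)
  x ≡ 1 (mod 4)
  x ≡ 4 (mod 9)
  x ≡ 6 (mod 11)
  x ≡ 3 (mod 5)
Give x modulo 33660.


Product of moduli M = 17 · 4 · 9 · 11 · 5 = 33660.
Merge one congruence at a time:
  Start: x ≡ 10 (mod 17).
  Combine with x ≡ 1 (mod 4); new modulus lcm = 68.
    Write x = 10 + 17·t and substitute into x ≡ 1 (mod 4): 17·t ≡ 1 − 10 = -9 (mod 4).
    Reduce coefficients mod 4: 1·t ≡ 3 (mod 4).
    So t ≡ 3 (mod 4).
    Then x = 10 + 17·3 = 61, valid modulo lcm(17, 4) = 68: x ≡ 61 (mod 68).
  Combine with x ≡ 4 (mod 9); new modulus lcm = 612.
    Write x = 61 + 68·t and substitute into x ≡ 4 (mod 9): 68·t ≡ 4 − 61 = -57 (mod 9).
    Reduce coefficients mod 9: 5·t ≡ 6 (mod 9).
    The inverse of 5 mod 9 is 2 (since 5·2 = 10 = 1·9 + 1), so t ≡ 2·6 = 12 ≡ 3 (mod 9).
    Then x = 61 + 68·3 = 265, valid modulo lcm(68, 9) = 612: x ≡ 265 (mod 612).
  Combine with x ≡ 6 (mod 11); new modulus lcm = 6732.
    Write x = 265 + 612·t and substitute into x ≡ 6 (mod 11): 612·t ≡ 6 − 265 = -259 (mod 11).
    Reduce coefficients mod 11: 7·t ≡ 5 (mod 11).
    The inverse of 7 mod 11 is 8 (since 7·8 = 56 = 5·11 + 1), so t ≡ 8·5 = 40 ≡ 7 (mod 11).
    Then x = 265 + 612·7 = 4549, valid modulo lcm(612, 11) = 6732: x ≡ 4549 (mod 6732).
  Combine with x ≡ 3 (mod 5); new modulus lcm = 33660.
    Write x = 4549 + 6732·t and substitute into x ≡ 3 (mod 5): 6732·t ≡ 3 − 4549 = -4546 (mod 5).
    Reduce coefficients mod 5: 2·t ≡ 4 (mod 5).
    The inverse of 2 mod 5 is 3 (since 2·3 = 6 = 1·5 + 1), so t ≡ 3·4 = 12 ≡ 2 (mod 5).
    Then x = 4549 + 6732·2 = 18013, valid modulo lcm(6732, 5) = 33660: x ≡ 18013 (mod 33660).
Verify against each original: 18013 mod 17 = 10, 18013 mod 4 = 1, 18013 mod 9 = 4, 18013 mod 11 = 6, 18013 mod 5 = 3.

x ≡ 18013 (mod 33660).


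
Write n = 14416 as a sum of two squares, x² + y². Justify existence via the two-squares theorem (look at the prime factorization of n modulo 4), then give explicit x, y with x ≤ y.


Step 1: Factor n = 14416 = 2^4 · 17 · 53.
Step 2: Check the mod-4 condition on each prime factor: 2 = 2 (special); 17 ≡ 1 (mod 4), exponent 1; 53 ≡ 1 (mod 4), exponent 1.
All primes ≡ 3 (mod 4) appear to even exponent (or don't appear), so by the two-squares theorem n IS expressible as a sum of two squares.
Step 3: Build a representation. Group n = k² · m with k = 4 and m = 17 · 53 = 901 (a product of primes ≡ 1 (mod 4)); a representation of m scales to one of n via (k·x)² + (k·y)² = k²(x² + y²). Each prime p ≡ 1 (mod 4) is itself a sum of two squares; find a² by testing p − a² for a perfect square:
  17: 17 − 1² = 16 = 4² ⇒ 17 = 1² + 4².
  53: 53 − 1² = 52, 53 − 2² = 49 = 7² ⇒ 53 = 2² + 7².
  Combine using the Brahmagupta–Fibonacci identity (a² + b²)(c² + d²) = (ac − bd)² + (ad + bc)² = (ac + bd)² + (ad − bc)²:
  17 · 53 = 901: from (1² + 4²)(2² + 7²), take (1·2 − 4·7, 1·7 + 4·2) = (2 − 28, 7 + 8) = (-26, 15); dropping signs (only squares matter) gives (26, 15); check 26² + 15² = 676 + 225 = 901 ✓.
  Scale by k = 4: (4·26, 4·15) = (104, 60).
Step 4: Order so x ≤ y and verify: 60² + 104² = 3600 + 10816 = 14416 = n. ✓

n = 14416 = 60² + 104² (one valid representation with x ≤ y).


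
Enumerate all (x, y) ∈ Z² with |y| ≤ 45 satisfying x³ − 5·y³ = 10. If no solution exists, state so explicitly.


The equation is x³ - 5y³ = 10. For fixed y, x³ = 5·y³ + 10, so a solution requires the RHS to be a perfect cube.
Strategy: iterate y from -45 to 45, compute RHS = 5·y³ + 10, and check whether it is a (positive or negative) perfect cube.
Check small values of y:
  y = 0: RHS = 10 is not a perfect cube.
  y = 1: RHS = 15 is not a perfect cube.
  y = -1: RHS = 5 is not a perfect cube.
  y = 2: RHS = 50 is not a perfect cube.
  y = -2: RHS = -30 is not a perfect cube.
  y = 3: RHS = 145 is not a perfect cube.
  y = -3: RHS = -125 = (-5)³ ⇒ x = -5 works.
Continuing the search up to |y| = 45 finds no further solutions beyond those listed.
Collected solutions: (-5, -3).

Solutions (with |y| ≤ 45): (-5, -3).


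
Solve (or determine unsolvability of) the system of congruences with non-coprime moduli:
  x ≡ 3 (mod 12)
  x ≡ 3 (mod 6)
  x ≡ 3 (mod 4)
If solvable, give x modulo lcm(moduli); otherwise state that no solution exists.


Moduli 12, 6, 4 are not pairwise coprime, so CRT works modulo lcm(m_i) when all pairwise compatibility conditions hold.
Pairwise compatibility: gcd(m_i, m_j) must divide a_i - a_j for every pair.
Merge one congruence at a time:
  Start: x ≡ 3 (mod 12).
  Combine with x ≡ 3 (mod 6): gcd(12, 6) = 6; 3 - 3 = 0, which IS divisible by 6, so compatible.
    Write x = 3 + 12·t and substitute into x ≡ 3 (mod 6): 12·t ≡ 3 − 3 = 0 (mod 6).
    Divide the congruence (and modulus) by g = 6: 2·t ≡ 0 (mod 1).
    Modulo 1 every t works; take t = 0.
    Then x = 3 + 12·0 = 3, valid modulo lcm(12, 6) = 12: x ≡ 3 (mod 12).
  Combine with x ≡ 3 (mod 4): gcd(12, 4) = 4; 3 - 3 = 0, which IS divisible by 4, so compatible.
    Write x = 3 + 12·t and substitute into x ≡ 3 (mod 4): 12·t ≡ 3 − 3 = 0 (mod 4).
    Divide the congruence (and modulus) by g = 4: 3·t ≡ 0 (mod 1).
    Modulo 1 every t works; take t = 0.
    Then x = 3 + 12·0 = 3, valid modulo lcm(12, 4) = 12: x ≡ 3 (mod 12).
Verify: 3 mod 12 = 3, 3 mod 6 = 3, 3 mod 4 = 3.

x ≡ 3 (mod 12).


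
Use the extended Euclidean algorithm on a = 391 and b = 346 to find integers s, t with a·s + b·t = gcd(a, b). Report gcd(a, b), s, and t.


Euclidean algorithm on (391, 346) — divide until remainder is 0:
  391 = 1 · 346 + 45
  346 = 7 · 45 + 31
  45 = 1 · 31 + 14
  31 = 2 · 14 + 3
  14 = 4 · 3 + 2
  3 = 1 · 2 + 1
  2 = 2 · 1 + 0
gcd(391, 346) = 1.
Track Bezout coefficients alongside the remainders: start with r₀ = 391 = a·1 + b·0 (s = 1, t = 0) and r₁ = 346 = a·0 + b·1 (s = 0, t = 1); each new remainder r_{k+1} = r_{k-1} − q_k·r_k inherits s_{k+1} = s_{k-1} − q_k·s_k, t_{k+1} = t_{k-1} − q_k·t_k, so r_k = a·s_k + b·t_k at every step:
  q = 1: r = 45, s = 1 − 1·0 = 1, t = 0 − 1·1 = -1  (check: 391·1 + 346·(-1) = 45)
  q = 7: r = 31, s = 0 − 7·1 = -7, t = 1 − 7·(-1) = 8  (check: 391·(-7) + 346·8 = 31)
  q = 1: r = 14, s = 1 − 1·(-7) = 8, t = -1 − 1·8 = -9  (check: 391·8 + 346·(-9) = 14)
  q = 2: r = 3, s = -7 − 2·8 = -23, t = 8 − 2·(-9) = 26  (check: 391·(-23) + 346·26 = 3)
  q = 4: r = 2, s = 8 − 4·(-23) = 100, t = -9 − 4·26 = -113  (check: 391·100 + 346·(-113) = 2)
  q = 1: r = 1, s = -23 − 1·100 = -123, t = 26 − 1·(-113) = 139  (check: 391·(-123) + 346·139 = 1)
The row with r = 1 (the gcd) gives the Bezout coefficients s = -123, t = 139.
Result: 391 · (-123) + 346 · (139) = 1.

gcd(391, 346) = 1; s = -123, t = 139 (check: 391·(-123) + 346·139 = 1).


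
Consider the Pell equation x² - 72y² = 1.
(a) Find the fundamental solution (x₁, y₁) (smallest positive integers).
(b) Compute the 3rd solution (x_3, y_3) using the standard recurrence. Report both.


Step 1: Find the fundamental solution (x₁, y₁) of x² - 72y² = 1.
  Expand √72 as a continued fraction. a₀ = ⌊√72⌋ = 8; iterate m_{k+1} = d_k·a_k − m_k, d_{k+1} = (72 − m_{k+1}²)/d_k, a_{k+1} = ⌊(a₀ + m_{k+1})/d_{k+1}⌋ (starting m₀ = 0, d₀ = 1), with convergents p_k = a_k·p_{k-1} + p_{k-2}, q_k = a_k·q_{k-1} + q_{k-2} (p₋₁ = 1, q₋₁ = 0):
  k = 0: a₀ = 8; p₀/q₀ = 8/1; p₀² − 72·q₀² = 64 − 72 = -8.
  k = 1: m = 8, d = 8, a = ⌊(8 + 8)/8⌋ = 2; p/q = (2·8 + 1)/(2·1 + 0) = 17/2; p² − 72·q² = 289 − 288 = 1.
  The first convergent with p² − 72·q² = 1 gives the fundamental solution (x₁, y₁) = (17, 2).
Step 2: Apply the recurrence (x_{n+1}, y_{n+1}) = (x₁x_n + 72y₁y_n, x₁y_n + y₁x_n) repeatedly.
  From (x_1, y_1) = (17, 2): x_2 = 17·17 + 72·2·2 = 577; y_2 = 17·2 + 2·17 = 68.
  From (x_2, y_2) = (577, 68): x_3 = 17·577 + 72·2·68 = 19601; y_3 = 17·68 + 2·577 = 2310.
Step 3: Verify x_3² - 72·y_3² = 384199201 - 384199200 = 1 (should be 1). ✓

(x_1, y_1) = (17, 2); (x_3, y_3) = (19601, 2310).


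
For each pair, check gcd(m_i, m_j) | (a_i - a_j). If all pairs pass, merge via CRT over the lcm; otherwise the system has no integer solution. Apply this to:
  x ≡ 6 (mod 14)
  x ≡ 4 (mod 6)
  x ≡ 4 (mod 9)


Moduli 14, 6, 9 are not pairwise coprime, so CRT works modulo lcm(m_i) when all pairwise compatibility conditions hold.
Pairwise compatibility: gcd(m_i, m_j) must divide a_i - a_j for every pair.
Merge one congruence at a time:
  Start: x ≡ 6 (mod 14).
  Combine with x ≡ 4 (mod 6): gcd(14, 6) = 2; 4 - 6 = -2, which IS divisible by 2, so compatible.
    Write x = 6 + 14·t and substitute into x ≡ 4 (mod 6): 14·t ≡ 4 − 6 = -2 (mod 6).
    Divide the congruence (and modulus) by g = 2: 7·t ≡ -1 (mod 3).
    Reduce coefficients mod 3: 1·t ≡ 2 (mod 3).
    So t ≡ 2 (mod 3).
    Then x = 6 + 14·2 = 34, valid modulo lcm(14, 6) = 42: x ≡ 34 (mod 42).
  Combine with x ≡ 4 (mod 9): gcd(42, 9) = 3; 4 - 34 = -30, which IS divisible by 3, so compatible.
    Write x = 34 + 42·t and substitute into x ≡ 4 (mod 9): 42·t ≡ 4 − 34 = -30 (mod 9).
    Divide the congruence (and modulus) by g = 3: 14·t ≡ -10 (mod 3).
    Reduce coefficients mod 3: 2·t ≡ 2 (mod 3).
    The inverse of 2 mod 3 is 2 (since 2·2 = 4 = 1·3 + 1), so t ≡ 2·2 = 4 ≡ 1 (mod 3).
    Then x = 34 + 42·1 = 76, valid modulo lcm(42, 9) = 126: x ≡ 76 (mod 126).
Verify: 76 mod 14 = 6, 76 mod 6 = 4, 76 mod 9 = 4.

x ≡ 76 (mod 126).


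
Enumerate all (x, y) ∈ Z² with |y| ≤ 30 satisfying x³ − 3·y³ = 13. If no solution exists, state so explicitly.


The equation is x³ - 3y³ = 13. For fixed y, x³ = 3·y³ + 13, so a solution requires the RHS to be a perfect cube.
Strategy: iterate y from -30 to 30, compute RHS = 3·y³ + 13, and check whether it is a (positive or negative) perfect cube.
Check small values of y:
  y = 0: RHS = 13 is not a perfect cube.
  y = 1: RHS = 16 is not a perfect cube.
  y = -1: RHS = 10 is not a perfect cube.
  y = 2: RHS = 37 is not a perfect cube.
  y = -2: RHS = -11 is not a perfect cube.
  y = 3: RHS = 94 is not a perfect cube.
  y = -3: RHS = -68 is not a perfect cube.
Continuing the search up to |y| = 30 finds no solutions either.
No (x, y) in the scanned range satisfies the equation.

No integer solutions with |y| ≤ 30.


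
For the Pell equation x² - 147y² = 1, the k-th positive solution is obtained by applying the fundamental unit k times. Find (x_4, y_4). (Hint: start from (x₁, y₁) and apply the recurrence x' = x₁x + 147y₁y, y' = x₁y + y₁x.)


Step 1: Find the fundamental solution (x₁, y₁) of x² - 147y² = 1.
  Expand √147 as a continued fraction. a₀ = ⌊√147⌋ = 12; iterate m_{k+1} = d_k·a_k − m_k, d_{k+1} = (147 − m_{k+1}²)/d_k, a_{k+1} = ⌊(a₀ + m_{k+1})/d_{k+1}⌋ (starting m₀ = 0, d₀ = 1), with convergents p_k = a_k·p_{k-1} + p_{k-2}, q_k = a_k·q_{k-1} + q_{k-2} (p₋₁ = 1, q₋₁ = 0):
  k = 0: a₀ = 12; p₀/q₀ = 12/1; p₀² − 147·q₀² = 144 − 147 = -3.
  k = 1: m = 12, d = 3, a = ⌊(12 + 12)/3⌋ = 8; p/q = (8·12 + 1)/(8·1 + 0) = 97/8; p² − 147·q² = 9409 − 9408 = 1.
  The first convergent with p² − 147·q² = 1 gives the fundamental solution (x₁, y₁) = (97, 8).
Step 2: Apply the recurrence (x_{n+1}, y_{n+1}) = (x₁x_n + 147y₁y_n, x₁y_n + y₁x_n) repeatedly.
  From (x_1, y_1) = (97, 8): x_2 = 97·97 + 147·8·8 = 18817; y_2 = 97·8 + 8·97 = 1552.
  From (x_2, y_2) = (18817, 1552): x_3 = 97·18817 + 147·8·1552 = 3650401; y_3 = 97·1552 + 8·18817 = 301080.
  From (x_3, y_3) = (3650401, 301080): x_4 = 97·3650401 + 147·8·301080 = 708158977; y_4 = 97·301080 + 8·3650401 = 58407968.
Step 3: Verify x_4² - 147·y_4² = 501489136705686529 - 501489136705686528 = 1 (should be 1). ✓

(x_1, y_1) = (97, 8); (x_4, y_4) = (708158977, 58407968).


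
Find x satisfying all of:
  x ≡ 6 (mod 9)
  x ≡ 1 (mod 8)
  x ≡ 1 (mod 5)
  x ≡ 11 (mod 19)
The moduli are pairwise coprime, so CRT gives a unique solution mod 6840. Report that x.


Product of moduli M = 9 · 8 · 5 · 19 = 6840.
Merge one congruence at a time:
  Start: x ≡ 6 (mod 9).
  Combine with x ≡ 1 (mod 8); new modulus lcm = 72.
    Write x = 6 + 9·t and substitute into x ≡ 1 (mod 8): 9·t ≡ 1 − 6 = -5 (mod 8).
    Reduce coefficients mod 8: 1·t ≡ 3 (mod 8).
    So t ≡ 3 (mod 8).
    Then x = 6 + 9·3 = 33, valid modulo lcm(9, 8) = 72: x ≡ 33 (mod 72).
  Combine with x ≡ 1 (mod 5); new modulus lcm = 360.
    Write x = 33 + 72·t and substitute into x ≡ 1 (mod 5): 72·t ≡ 1 − 33 = -32 (mod 5).
    Reduce coefficients mod 5: 2·t ≡ 3 (mod 5).
    The inverse of 2 mod 5 is 3 (since 2·3 = 6 = 1·5 + 1), so t ≡ 3·3 = 9 ≡ 4 (mod 5).
    Then x = 33 + 72·4 = 321, valid modulo lcm(72, 5) = 360: x ≡ 321 (mod 360).
  Combine with x ≡ 11 (mod 19); new modulus lcm = 6840.
    Write x = 321 + 360·t and substitute into x ≡ 11 (mod 19): 360·t ≡ 11 − 321 = -310 (mod 19).
    Reduce coefficients mod 19: 18·t ≡ 13 (mod 19).
    The inverse of 18 mod 19 is 18 (since 18·18 = 324 = 17·19 + 1), so t ≡ 18·13 = 234 ≡ 6 (mod 19).
    Then x = 321 + 360·6 = 2481, valid modulo lcm(360, 19) = 6840: x ≡ 2481 (mod 6840).
Verify against each original: 2481 mod 9 = 6, 2481 mod 8 = 1, 2481 mod 5 = 1, 2481 mod 19 = 11.

x ≡ 2481 (mod 6840).


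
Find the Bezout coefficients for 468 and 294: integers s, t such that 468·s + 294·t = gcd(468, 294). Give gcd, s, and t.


Euclidean algorithm on (468, 294) — divide until remainder is 0:
  468 = 1 · 294 + 174
  294 = 1 · 174 + 120
  174 = 1 · 120 + 54
  120 = 2 · 54 + 12
  54 = 4 · 12 + 6
  12 = 2 · 6 + 0
gcd(468, 294) = 6.
Track Bezout coefficients alongside the remainders: start with r₀ = 468 = a·1 + b·0 (s = 1, t = 0) and r₁ = 294 = a·0 + b·1 (s = 0, t = 1); each new remainder r_{k+1} = r_{k-1} − q_k·r_k inherits s_{k+1} = s_{k-1} − q_k·s_k, t_{k+1} = t_{k-1} − q_k·t_k, so r_k = a·s_k + b·t_k at every step:
  q = 1: r = 174, s = 1 − 1·0 = 1, t = 0 − 1·1 = -1  (check: 468·1 + 294·(-1) = 174)
  q = 1: r = 120, s = 0 − 1·1 = -1, t = 1 − 1·(-1) = 2  (check: 468·(-1) + 294·2 = 120)
  q = 1: r = 54, s = 1 − 1·(-1) = 2, t = -1 − 1·2 = -3  (check: 468·2 + 294·(-3) = 54)
  q = 2: r = 12, s = -1 − 2·2 = -5, t = 2 − 2·(-3) = 8  (check: 468·(-5) + 294·8 = 12)
  q = 4: r = 6, s = 2 − 4·(-5) = 22, t = -3 − 4·8 = -35  (check: 468·22 + 294·(-35) = 6)
The row with r = 6 (the gcd) gives the Bezout coefficients s = 22, t = -35.
Result: 468 · (22) + 294 · (-35) = 6.

gcd(468, 294) = 6; s = 22, t = -35 (check: 468·22 + 294·(-35) = 6).


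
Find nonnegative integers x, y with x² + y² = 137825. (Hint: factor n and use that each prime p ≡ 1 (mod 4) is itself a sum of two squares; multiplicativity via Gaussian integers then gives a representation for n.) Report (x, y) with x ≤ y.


Step 1: Factor n = 137825 = 5^2 · 37 · 149.
Step 2: Check the mod-4 condition on each prime factor: 5 ≡ 1 (mod 4), exponent 2; 37 ≡ 1 (mod 4), exponent 1; 149 ≡ 1 (mod 4), exponent 1.
All primes ≡ 3 (mod 4) appear to even exponent (or don't appear), so by the two-squares theorem n IS expressible as a sum of two squares.
Step 3: Build a representation. Group n = k² · m with k = 5 and m = 37 · 149 = 5513 (a product of primes ≡ 1 (mod 4)); a representation of m scales to one of n via (k·x)² + (k·y)² = k²(x² + y²). Each prime p ≡ 1 (mod 4) is itself a sum of two squares; find a² by testing p − a² for a perfect square:
  37: 37 − 1² = 36 = 6² ⇒ 37 = 1² + 6².
  149: 149 − 1² = 148, 149 − 2² = 145, 149 − 3² = 140, 149 − 4² = 133, 149 − 5² = 124, 149 − 6² = 113, 149 − 7² = 100 = 10² ⇒ 149 = 7² + 10².
  Combine using the Brahmagupta–Fibonacci identity (a² + b²)(c² + d²) = (ac − bd)² + (ad + bc)² = (ac + bd)² + (ad − bc)²:
  37 · 149 = 5513: from (1² + 6²)(7² + 10²), take (1·7 − 6·10, 1·10 + 6·7) = (7 − 60, 10 + 42) = (-53, 52); dropping signs (only squares matter) gives (53, 52); check 53² + 52² = 2809 + 2704 = 5513 ✓.
  Scale by k = 5: (5·53, 5·52) = (265, 260).
Step 4: Order so x ≤ y and verify: 260² + 265² = 67600 + 70225 = 137825 = n. ✓

n = 137825 = 260² + 265² (one valid representation with x ≤ y).


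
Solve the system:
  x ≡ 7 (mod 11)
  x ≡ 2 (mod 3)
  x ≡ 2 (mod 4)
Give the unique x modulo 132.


Moduli 11, 3, 4 are pairwise coprime; by CRT there is a unique solution modulo M = 11 · 3 · 4 = 132.
Solve pairwise, accumulating the modulus:
  Start with x ≡ 7 (mod 11).
  Combine with x ≡ 2 (mod 3): since gcd(11, 3) = 1, we get a unique residue mod 33.
    Write x = 7 + 11·t and substitute into x ≡ 2 (mod 3): 11·t ≡ 2 − 7 = -5 (mod 3).
    Reduce coefficients mod 3: 2·t ≡ 1 (mod 3).
    The inverse of 2 mod 3 is 2 (since 2·2 = 4 = 1·3 + 1), so t ≡ 2·1 = 2 ≡ 2 (mod 3).
    Then x = 7 + 11·2 = 29, valid modulo lcm(11, 3) = 33: x ≡ 29 (mod 33).
  Combine with x ≡ 2 (mod 4): since gcd(33, 4) = 1, we get a unique residue mod 132.
    Write x = 29 + 33·t and substitute into x ≡ 2 (mod 4): 33·t ≡ 2 − 29 = -27 (mod 4).
    Reduce coefficients mod 4: 1·t ≡ 1 (mod 4).
    So t ≡ 1 (mod 4).
    Then x = 29 + 33·1 = 62, valid modulo lcm(33, 4) = 132: x ≡ 62 (mod 132).
Verify: 62 mod 11 = 7 ✓, 62 mod 3 = 2 ✓, 62 mod 4 = 2 ✓.

x ≡ 62 (mod 132).


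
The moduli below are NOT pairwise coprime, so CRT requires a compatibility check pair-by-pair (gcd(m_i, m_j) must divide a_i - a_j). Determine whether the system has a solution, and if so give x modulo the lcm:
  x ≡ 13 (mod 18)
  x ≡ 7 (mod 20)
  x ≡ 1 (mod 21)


Moduli 18, 20, 21 are not pairwise coprime, so CRT works modulo lcm(m_i) when all pairwise compatibility conditions hold.
Pairwise compatibility: gcd(m_i, m_j) must divide a_i - a_j for every pair.
Merge one congruence at a time:
  Start: x ≡ 13 (mod 18).
  Combine with x ≡ 7 (mod 20): gcd(18, 20) = 2; 7 - 13 = -6, which IS divisible by 2, so compatible.
    Write x = 13 + 18·t and substitute into x ≡ 7 (mod 20): 18·t ≡ 7 − 13 = -6 (mod 20).
    Divide the congruence (and modulus) by g = 2: 9·t ≡ -3 (mod 10).
    Reduce coefficients mod 10: 9·t ≡ 7 (mod 10).
    The inverse of 9 mod 10 is 9 (since 9·9 = 81 = 8·10 + 1), so t ≡ 9·7 = 63 ≡ 3 (mod 10).
    Then x = 13 + 18·3 = 67, valid modulo lcm(18, 20) = 180: x ≡ 67 (mod 180).
  Combine with x ≡ 1 (mod 21): gcd(180, 21) = 3; 1 - 67 = -66, which IS divisible by 3, so compatible.
    Write x = 67 + 180·t and substitute into x ≡ 1 (mod 21): 180·t ≡ 1 − 67 = -66 (mod 21).
    Divide the congruence (and modulus) by g = 3: 60·t ≡ -22 (mod 7).
    Reduce coefficients mod 7: 4·t ≡ 6 (mod 7).
    The inverse of 4 mod 7 is 2 (since 4·2 = 8 = 1·7 + 1), so t ≡ 2·6 = 12 ≡ 5 (mod 7).
    Then x = 67 + 180·5 = 967, valid modulo lcm(180, 21) = 1260: x ≡ 967 (mod 1260).
Verify: 967 mod 18 = 13, 967 mod 20 = 7, 967 mod 21 = 1.

x ≡ 967 (mod 1260).


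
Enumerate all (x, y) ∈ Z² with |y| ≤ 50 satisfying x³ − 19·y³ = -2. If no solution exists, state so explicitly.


The equation is x³ - 19y³ = -2. For fixed y, x³ = 19·y³ − 2, so a solution requires the RHS to be a perfect cube.
Strategy: iterate y from -50 to 50, compute RHS = 19·y³ − 2, and check whether it is a (positive or negative) perfect cube.
Check small values of y:
  y = 0: RHS = -2 is not a perfect cube.
  y = 1: RHS = 17 is not a perfect cube.
  y = -1: RHS = -21 is not a perfect cube.
  y = 2: RHS = 150 is not a perfect cube.
  y = -2: RHS = -154 is not a perfect cube.
  y = 3: RHS = 511 is not a perfect cube.
  y = -3: RHS = -515 is not a perfect cube.
Continuing the search up to |y| = 50 finds no solutions either.
No (x, y) in the scanned range satisfies the equation.

No integer solutions with |y| ≤ 50.


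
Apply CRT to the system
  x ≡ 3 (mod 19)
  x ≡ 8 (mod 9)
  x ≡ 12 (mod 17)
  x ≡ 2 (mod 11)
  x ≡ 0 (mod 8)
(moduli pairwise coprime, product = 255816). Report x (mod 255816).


Product of moduli M = 19 · 9 · 17 · 11 · 8 = 255816.
Merge one congruence at a time:
  Start: x ≡ 3 (mod 19).
  Combine with x ≡ 8 (mod 9); new modulus lcm = 171.
    Write x = 3 + 19·t and substitute into x ≡ 8 (mod 9): 19·t ≡ 8 − 3 = 5 (mod 9).
    Reduce coefficients mod 9: 1·t ≡ 5 (mod 9).
    So t ≡ 5 (mod 9).
    Then x = 3 + 19·5 = 98, valid modulo lcm(19, 9) = 171: x ≡ 98 (mod 171).
  Combine with x ≡ 12 (mod 17); new modulus lcm = 2907.
    Write x = 98 + 171·t and substitute into x ≡ 12 (mod 17): 171·t ≡ 12 − 98 = -86 (mod 17).
    Reduce coefficients mod 17: 1·t ≡ 16 (mod 17).
    So t ≡ 16 (mod 17).
    Then x = 98 + 171·16 = 2834, valid modulo lcm(171, 17) = 2907: x ≡ 2834 (mod 2907).
  Combine with x ≡ 2 (mod 11); new modulus lcm = 31977.
    Write x = 2834 + 2907·t and substitute into x ≡ 2 (mod 11): 2907·t ≡ 2 − 2834 = -2832 (mod 11).
    Reduce coefficients mod 11: 3·t ≡ 6 (mod 11).
    The inverse of 3 mod 11 is 4 (since 3·4 = 12 = 1·11 + 1), so t ≡ 4·6 = 24 ≡ 2 (mod 11).
    Then x = 2834 + 2907·2 = 8648, valid modulo lcm(2907, 11) = 31977: x ≡ 8648 (mod 31977).
  Combine with x ≡ 0 (mod 8); new modulus lcm = 255816.
    Write x = 8648 + 31977·t and substitute into x ≡ 0 (mod 8): 31977·t ≡ 0 − 8648 = -8648 (mod 8).
    Reduce coefficients mod 8: 1·t ≡ 0 (mod 8).
    So t ≡ 0 (mod 8).
    Then x = 8648 + 31977·0 = 8648, valid modulo lcm(31977, 8) = 255816: x ≡ 8648 (mod 255816).
Verify against each original: 8648 mod 19 = 3, 8648 mod 9 = 8, 8648 mod 17 = 12, 8648 mod 11 = 2, 8648 mod 8 = 0.

x ≡ 8648 (mod 255816).


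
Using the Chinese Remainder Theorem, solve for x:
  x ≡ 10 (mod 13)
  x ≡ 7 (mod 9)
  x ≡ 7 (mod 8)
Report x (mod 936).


Moduli 13, 9, 8 are pairwise coprime; by CRT there is a unique solution modulo M = 13 · 9 · 8 = 936.
Solve pairwise, accumulating the modulus:
  Start with x ≡ 10 (mod 13).
  Combine with x ≡ 7 (mod 9): since gcd(13, 9) = 1, we get a unique residue mod 117.
    Write x = 10 + 13·t and substitute into x ≡ 7 (mod 9): 13·t ≡ 7 − 10 = -3 (mod 9).
    Reduce coefficients mod 9: 4·t ≡ 6 (mod 9).
    The inverse of 4 mod 9 is 7 (since 4·7 = 28 = 3·9 + 1), so t ≡ 7·6 = 42 ≡ 6 (mod 9).
    Then x = 10 + 13·6 = 88, valid modulo lcm(13, 9) = 117: x ≡ 88 (mod 117).
  Combine with x ≡ 7 (mod 8): since gcd(117, 8) = 1, we get a unique residue mod 936.
    Write x = 88 + 117·t and substitute into x ≡ 7 (mod 8): 117·t ≡ 7 − 88 = -81 (mod 8).
    Reduce coefficients mod 8: 5·t ≡ 7 (mod 8).
    The inverse of 5 mod 8 is 5 (since 5·5 = 25 = 3·8 + 1), so t ≡ 5·7 = 35 ≡ 3 (mod 8).
    Then x = 88 + 117·3 = 439, valid modulo lcm(117, 8) = 936: x ≡ 439 (mod 936).
Verify: 439 mod 13 = 10 ✓, 439 mod 9 = 7 ✓, 439 mod 8 = 7 ✓.

x ≡ 439 (mod 936).


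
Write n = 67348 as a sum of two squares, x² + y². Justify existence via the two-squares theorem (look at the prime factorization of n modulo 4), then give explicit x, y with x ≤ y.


Step 1: Factor n = 67348 = 2^2 · 113 · 149.
Step 2: Check the mod-4 condition on each prime factor: 2 = 2 (special); 113 ≡ 1 (mod 4), exponent 1; 149 ≡ 1 (mod 4), exponent 1.
All primes ≡ 3 (mod 4) appear to even exponent (or don't appear), so by the two-squares theorem n IS expressible as a sum of two squares.
Step 3: Build a representation. Group n = k² · m with k = 2 and m = 113 · 149 = 16837 (a product of primes ≡ 1 (mod 4)); a representation of m scales to one of n via (k·x)² + (k·y)² = k²(x² + y²). Each prime p ≡ 1 (mod 4) is itself a sum of two squares; find a² by testing p − a² for a perfect square:
  113: 113 − 1² = 112, 113 − 2² = 109, 113 − 3² = 104, 113 − 4² = 97, 113 − 5² = 88, 113 − 6² = 77, 113 − 7² = 64 = 8² ⇒ 113 = 7² + 8².
  149: 149 − 1² = 148, 149 − 2² = 145, 149 − 3² = 140, 149 − 4² = 133, 149 − 5² = 124, 149 − 6² = 113, 149 − 7² = 100 = 10² ⇒ 149 = 7² + 10².
  Combine using the Brahmagupta–Fibonacci identity (a² + b²)(c² + d²) = (ac − bd)² + (ad + bc)² = (ac + bd)² + (ad − bc)²:
  113 · 149 = 16837: from (7² + 8²)(7² + 10²), take (7·7 − 8·10, 7·10 + 8·7) = (49 − 80, 70 + 56) = (-31, 126); dropping signs (only squares matter) gives (31, 126); check 31² + 126² = 961 + 15876 = 16837 ✓.
  Scale by k = 2: (2·31, 2·126) = (62, 252).
Step 4: Order so x ≤ y and verify: 62² + 252² = 3844 + 63504 = 67348 = n. ✓

n = 67348 = 62² + 252² (one valid representation with x ≤ y).


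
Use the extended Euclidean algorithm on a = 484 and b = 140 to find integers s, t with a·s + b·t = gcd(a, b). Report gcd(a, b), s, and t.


Euclidean algorithm on (484, 140) — divide until remainder is 0:
  484 = 3 · 140 + 64
  140 = 2 · 64 + 12
  64 = 5 · 12 + 4
  12 = 3 · 4 + 0
gcd(484, 140) = 4.
Track Bezout coefficients alongside the remainders: start with r₀ = 484 = a·1 + b·0 (s = 1, t = 0) and r₁ = 140 = a·0 + b·1 (s = 0, t = 1); each new remainder r_{k+1} = r_{k-1} − q_k·r_k inherits s_{k+1} = s_{k-1} − q_k·s_k, t_{k+1} = t_{k-1} − q_k·t_k, so r_k = a·s_k + b·t_k at every step:
  q = 3: r = 64, s = 1 − 3·0 = 1, t = 0 − 3·1 = -3  (check: 484·1 + 140·(-3) = 64)
  q = 2: r = 12, s = 0 − 2·1 = -2, t = 1 − 2·(-3) = 7  (check: 484·(-2) + 140·7 = 12)
  q = 5: r = 4, s = 1 − 5·(-2) = 11, t = -3 − 5·7 = -38  (check: 484·11 + 140·(-38) = 4)
The row with r = 4 (the gcd) gives the Bezout coefficients s = 11, t = -38.
Result: 484 · (11) + 140 · (-38) = 4.

gcd(484, 140) = 4; s = 11, t = -38 (check: 484·11 + 140·(-38) = 4).


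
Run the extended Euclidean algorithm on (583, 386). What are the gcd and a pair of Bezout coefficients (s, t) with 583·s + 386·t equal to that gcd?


Euclidean algorithm on (583, 386) — divide until remainder is 0:
  583 = 1 · 386 + 197
  386 = 1 · 197 + 189
  197 = 1 · 189 + 8
  189 = 23 · 8 + 5
  8 = 1 · 5 + 3
  5 = 1 · 3 + 2
  3 = 1 · 2 + 1
  2 = 2 · 1 + 0
gcd(583, 386) = 1.
Track Bezout coefficients alongside the remainders: start with r₀ = 583 = a·1 + b·0 (s = 1, t = 0) and r₁ = 386 = a·0 + b·1 (s = 0, t = 1); each new remainder r_{k+1} = r_{k-1} − q_k·r_k inherits s_{k+1} = s_{k-1} − q_k·s_k, t_{k+1} = t_{k-1} − q_k·t_k, so r_k = a·s_k + b·t_k at every step:
  q = 1: r = 197, s = 1 − 1·0 = 1, t = 0 − 1·1 = -1  (check: 583·1 + 386·(-1) = 197)
  q = 1: r = 189, s = 0 − 1·1 = -1, t = 1 − 1·(-1) = 2  (check: 583·(-1) + 386·2 = 189)
  q = 1: r = 8, s = 1 − 1·(-1) = 2, t = -1 − 1·2 = -3  (check: 583·2 + 386·(-3) = 8)
  q = 23: r = 5, s = -1 − 23·2 = -47, t = 2 − 23·(-3) = 71  (check: 583·(-47) + 386·71 = 5)
  q = 1: r = 3, s = 2 − 1·(-47) = 49, t = -3 − 1·71 = -74  (check: 583·49 + 386·(-74) = 3)
  q = 1: r = 2, s = -47 − 1·49 = -96, t = 71 − 1·(-74) = 145  (check: 583·(-96) + 386·145 = 2)
  q = 1: r = 1, s = 49 − 1·(-96) = 145, t = -74 − 1·145 = -219  (check: 583·145 + 386·(-219) = 1)
The row with r = 1 (the gcd) gives the Bezout coefficients s = 145, t = -219.
Result: 583 · (145) + 386 · (-219) = 1.

gcd(583, 386) = 1; s = 145, t = -219 (check: 583·145 + 386·(-219) = 1).


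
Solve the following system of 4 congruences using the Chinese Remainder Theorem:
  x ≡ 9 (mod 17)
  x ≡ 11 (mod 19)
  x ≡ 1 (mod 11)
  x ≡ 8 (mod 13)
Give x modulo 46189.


Product of moduli M = 17 · 19 · 11 · 13 = 46189.
Merge one congruence at a time:
  Start: x ≡ 9 (mod 17).
  Combine with x ≡ 11 (mod 19); new modulus lcm = 323.
    Write x = 9 + 17·t and substitute into x ≡ 11 (mod 19): 17·t ≡ 11 − 9 = 2 (mod 19).
    The inverse of 17 mod 19 is 9 (since 17·9 = 153 = 8·19 + 1), so t ≡ 9·2 = 18 ≡ 18 (mod 19).
    Then x = 9 + 17·18 = 315, valid modulo lcm(17, 19) = 323: x ≡ 315 (mod 323).
  Combine with x ≡ 1 (mod 11); new modulus lcm = 3553.
    Write x = 315 + 323·t and substitute into x ≡ 1 (mod 11): 323·t ≡ 1 − 315 = -314 (mod 11).
    Reduce coefficients mod 11: 4·t ≡ 5 (mod 11).
    The inverse of 4 mod 11 is 3 (since 4·3 = 12 = 1·11 + 1), so t ≡ 3·5 = 15 ≡ 4 (mod 11).
    Then x = 315 + 323·4 = 1607, valid modulo lcm(323, 11) = 3553: x ≡ 1607 (mod 3553).
  Combine with x ≡ 8 (mod 13); new modulus lcm = 46189.
    Write x = 1607 + 3553·t and substitute into x ≡ 8 (mod 13): 3553·t ≡ 8 − 1607 = -1599 (mod 13).
    Reduce coefficients mod 13: 4·t ≡ 0 (mod 13).
    The inverse of 4 mod 13 is 10 (since 4·10 = 40 = 3·13 + 1), so t ≡ 10·0 = 0 ≡ 0 (mod 13).
    Then x = 1607 + 3553·0 = 1607, valid modulo lcm(3553, 13) = 46189: x ≡ 1607 (mod 46189).
Verify against each original: 1607 mod 17 = 9, 1607 mod 19 = 11, 1607 mod 11 = 1, 1607 mod 13 = 8.

x ≡ 1607 (mod 46189).


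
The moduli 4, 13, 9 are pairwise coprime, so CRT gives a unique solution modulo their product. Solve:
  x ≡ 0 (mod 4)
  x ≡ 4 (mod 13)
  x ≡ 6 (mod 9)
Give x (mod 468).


Moduli 4, 13, 9 are pairwise coprime; by CRT there is a unique solution modulo M = 4 · 13 · 9 = 468.
Solve pairwise, accumulating the modulus:
  Start with x ≡ 0 (mod 4).
  Combine with x ≡ 4 (mod 13): since gcd(4, 13) = 1, we get a unique residue mod 52.
    Write x = 0 + 4·t and substitute into x ≡ 4 (mod 13): 4·t ≡ 4 − 0 = 4 (mod 13).
    The inverse of 4 mod 13 is 10 (since 4·10 = 40 = 3·13 + 1), so t ≡ 10·4 = 40 ≡ 1 (mod 13).
    Then x = 0 + 4·1 = 4, valid modulo lcm(4, 13) = 52: x ≡ 4 (mod 52).
  Combine with x ≡ 6 (mod 9): since gcd(52, 9) = 1, we get a unique residue mod 468.
    Write x = 4 + 52·t and substitute into x ≡ 6 (mod 9): 52·t ≡ 6 − 4 = 2 (mod 9).
    Reduce coefficients mod 9: 7·t ≡ 2 (mod 9).
    The inverse of 7 mod 9 is 4 (since 7·4 = 28 = 3·9 + 1), so t ≡ 4·2 = 8 ≡ 8 (mod 9).
    Then x = 4 + 52·8 = 420, valid modulo lcm(52, 9) = 468: x ≡ 420 (mod 468).
Verify: 420 mod 4 = 0 ✓, 420 mod 13 = 4 ✓, 420 mod 9 = 6 ✓.

x ≡ 420 (mod 468).


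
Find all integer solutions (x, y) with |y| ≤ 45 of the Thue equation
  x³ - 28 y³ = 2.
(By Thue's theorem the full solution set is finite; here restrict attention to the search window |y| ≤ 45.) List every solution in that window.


The equation is x³ - 28y³ = 2. For fixed y, x³ = 28·y³ + 2, so a solution requires the RHS to be a perfect cube.
Strategy: iterate y from -45 to 45, compute RHS = 28·y³ + 2, and check whether it is a (positive or negative) perfect cube.
Check small values of y:
  y = 0: RHS = 2 is not a perfect cube.
  y = 1: RHS = 30 is not a perfect cube.
  y = -1: RHS = -26 is not a perfect cube.
  y = 2: RHS = 226 is not a perfect cube.
  y = -2: RHS = -222 is not a perfect cube.
  y = 3: RHS = 758 is not a perfect cube.
  y = -3: RHS = -754 is not a perfect cube.
Continuing the search up to |y| = 45 finds no solutions either.
No (x, y) in the scanned range satisfies the equation.

No integer solutions with |y| ≤ 45.


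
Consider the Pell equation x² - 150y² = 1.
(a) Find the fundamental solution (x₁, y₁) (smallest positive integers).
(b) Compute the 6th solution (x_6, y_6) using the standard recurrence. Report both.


Step 1: Find the fundamental solution (x₁, y₁) of x² - 150y² = 1.
  Expand √150 as a continued fraction. a₀ = ⌊√150⌋ = 12; iterate m_{k+1} = d_k·a_k − m_k, d_{k+1} = (150 − m_{k+1}²)/d_k, a_{k+1} = ⌊(a₀ + m_{k+1})/d_{k+1}⌋ (starting m₀ = 0, d₀ = 1), with convergents p_k = a_k·p_{k-1} + p_{k-2}, q_k = a_k·q_{k-1} + q_{k-2} (p₋₁ = 1, q₋₁ = 0):
  k = 0: a₀ = 12; p₀/q₀ = 12/1; p₀² − 150·q₀² = 144 − 150 = -6.
  k = 1: m = 12, d = 6, a = ⌊(12 + 12)/6⌋ = 4; p/q = (4·12 + 1)/(4·1 + 0) = 49/4; p² − 150·q² = 2401 − 2400 = 1.
  The first convergent with p² − 150·q² = 1 gives the fundamental solution (x₁, y₁) = (49, 4).
Step 2: Apply the recurrence (x_{n+1}, y_{n+1}) = (x₁x_n + 150y₁y_n, x₁y_n + y₁x_n) repeatedly.
  From (x_1, y_1) = (49, 4): x_2 = 49·49 + 150·4·4 = 4801; y_2 = 49·4 + 4·49 = 392.
  From (x_2, y_2) = (4801, 392): x_3 = 49·4801 + 150·4·392 = 470449; y_3 = 49·392 + 4·4801 = 38412.
  From (x_3, y_3) = (470449, 38412): x_4 = 49·470449 + 150·4·38412 = 46099201; y_4 = 49·38412 + 4·470449 = 3763984.
  From (x_4, y_4) = (46099201, 3763984): x_5 = 49·46099201 + 150·4·3763984 = 4517251249; y_5 = 49·3763984 + 4·46099201 = 368832020.
  From (x_5, y_5) = (4517251249, 368832020): x_6 = 49·4517251249 + 150·4·368832020 = 442644523201; y_6 = 49·368832020 + 4·4517251249 = 36141773976.
Step 3: Verify x_6² - 150·y_6² = 195934173919840627286401 - 195934173919840627286400 = 1 (should be 1). ✓

(x_1, y_1) = (49, 4); (x_6, y_6) = (442644523201, 36141773976).
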